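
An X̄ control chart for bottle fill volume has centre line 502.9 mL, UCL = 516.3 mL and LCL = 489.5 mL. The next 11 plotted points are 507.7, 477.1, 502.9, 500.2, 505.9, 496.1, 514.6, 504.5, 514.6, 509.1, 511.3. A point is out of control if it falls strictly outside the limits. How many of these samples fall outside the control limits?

Compare each point to [489.5, 516.3]: sample 2 = 477.1 < LCL.

1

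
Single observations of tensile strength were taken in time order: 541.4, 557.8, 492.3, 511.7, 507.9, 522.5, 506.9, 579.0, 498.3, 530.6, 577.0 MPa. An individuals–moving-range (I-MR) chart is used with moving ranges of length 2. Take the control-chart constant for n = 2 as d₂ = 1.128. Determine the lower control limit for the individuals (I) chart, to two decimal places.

432.03

X̄ = (541.4 + 557.8 + 492.3 + 511.7 + 507.9 + 522.5 + 506.9 + 579.0 + 498.3 + 530.6 + 577.0) / 11 = 529.5818
Moving ranges: 16.4, 65.5, 19.4, 3.8, 14.6, 15.6, 72.1, 80.7, 32.3, 46.4; M̄R̄ = 366.8000 / 10 = 36.6800
LCL = X̄ − 3·M̄R̄/d₂ = 529.5818 − 3 × 36.6800 / 1.128 = 432.0286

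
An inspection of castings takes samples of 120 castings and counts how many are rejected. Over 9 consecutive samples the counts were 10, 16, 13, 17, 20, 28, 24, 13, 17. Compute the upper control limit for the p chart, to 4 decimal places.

p̄ = Σdᵢ / (k·n) = 158 / (9 × 120) = 0.14630
UCL = p̄ + 3·√(p̄(1−p̄)/n) = 0.14630 + 3 × √(0.14630×0.85370/120) = 0.14630 + 3 × 0.03226 = 0.24308

0.2431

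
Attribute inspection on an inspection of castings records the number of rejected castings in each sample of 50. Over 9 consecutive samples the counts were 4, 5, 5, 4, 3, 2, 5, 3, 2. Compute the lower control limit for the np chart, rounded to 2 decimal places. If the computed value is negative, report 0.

0.00

p̄ = Σdᵢ / (k·n) = 33 / (9 × 50) = 0.07333
LCL = np̄ − 3·√(np̄(1−p̄)) = 3.6667 − 3 × 1.8433 = -1.8633 → 0 (negative, so LCL = 0)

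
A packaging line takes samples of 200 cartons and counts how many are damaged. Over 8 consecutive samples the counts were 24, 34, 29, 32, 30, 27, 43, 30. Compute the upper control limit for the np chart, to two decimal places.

46.50

p̄ = Σdᵢ / (k·n) = 249 / (8 × 200) = 0.15563
UCL = np̄ + 3·√(np̄(1−p̄)) = 31.1250 + 3 × √(31.1250×0.84437) = 31.1250 + 3 × 5.1265 = 46.5045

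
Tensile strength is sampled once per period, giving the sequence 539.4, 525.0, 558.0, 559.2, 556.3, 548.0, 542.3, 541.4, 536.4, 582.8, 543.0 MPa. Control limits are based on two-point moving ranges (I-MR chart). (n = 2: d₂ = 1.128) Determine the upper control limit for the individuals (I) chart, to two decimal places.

X̄ = (539.4 + 525.0 + 558.0 + 559.2 + 556.3 + 548.0 + 542.3 + 541.4 + 536.4 + 582.8 + 543.0) / 11 = 548.3455
Moving ranges: 14.4, 33.0, 1.2, 2.9, 8.3, 5.7, 0.9, 5.0, 46.4, 39.8; M̄R̄ = 157.6000 / 10 = 15.7600
UCL = X̄ + 3·M̄R̄/d₂ = 548.3455 + 3 × 15.7600 / 1.128 = 590.2603

590.26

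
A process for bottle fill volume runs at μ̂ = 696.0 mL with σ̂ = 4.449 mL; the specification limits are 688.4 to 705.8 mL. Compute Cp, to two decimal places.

Cp = (USL − LSL) / (6σ̂) = (705.8 − 688.4) / (6 × 4.449) = 17.4000 / 26.6940 = 0.6518

0.65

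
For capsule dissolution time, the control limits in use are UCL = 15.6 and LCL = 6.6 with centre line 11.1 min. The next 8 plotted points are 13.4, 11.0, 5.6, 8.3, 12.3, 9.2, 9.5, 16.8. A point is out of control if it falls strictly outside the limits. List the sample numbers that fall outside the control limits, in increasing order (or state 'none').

Compare each point to [6.6, 15.6]: sample 3 = 5.6 < LCL; sample 8 = 16.8 > UCL.

3, 8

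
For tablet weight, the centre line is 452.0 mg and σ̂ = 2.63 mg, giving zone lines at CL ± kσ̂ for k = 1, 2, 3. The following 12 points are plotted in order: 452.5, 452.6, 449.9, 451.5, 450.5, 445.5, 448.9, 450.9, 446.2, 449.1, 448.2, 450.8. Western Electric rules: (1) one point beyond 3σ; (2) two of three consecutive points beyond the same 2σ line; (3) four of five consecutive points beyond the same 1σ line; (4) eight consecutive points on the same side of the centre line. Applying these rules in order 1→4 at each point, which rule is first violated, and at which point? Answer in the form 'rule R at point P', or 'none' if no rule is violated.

rule 3 at point 10

Zone of each point (C = within 1σ̂, B = 1σ̂–2σ̂, A = 2σ̂–3σ̂, * = beyond 3σ̂; sign = side of CL): 1:+C, 2:+C, 3:-C, 4:-C, 5:-C, 6:-A, 7:-B, 8:-C, 9:-A, 10:-B, 11:-B, 12:-C
Rule 3 (four of five consecutive points beyond the same 1σ limit) is satisfied at point 10.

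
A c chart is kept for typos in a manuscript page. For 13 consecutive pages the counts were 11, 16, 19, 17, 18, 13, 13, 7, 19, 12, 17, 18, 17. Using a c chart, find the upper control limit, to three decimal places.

26.832

c̄ = (11 + 16 + 19 + 17 + 18 + 13 + 13 + 7 + 19 + 12 + 17 + 18 + 17) / 13 = 197 / 13 = 15.1538
UCL = c̄ + 3√c̄ = 15.1538 + 3 × √15.1538 = 15.1538 + 3 × 3.8928 = 26.8322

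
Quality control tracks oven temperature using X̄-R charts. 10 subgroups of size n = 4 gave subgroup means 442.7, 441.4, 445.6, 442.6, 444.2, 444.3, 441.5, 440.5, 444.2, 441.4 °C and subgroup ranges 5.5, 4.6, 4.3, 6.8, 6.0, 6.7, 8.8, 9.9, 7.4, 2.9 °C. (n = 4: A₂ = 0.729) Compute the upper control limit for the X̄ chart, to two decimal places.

447.43

X̄̄ = (442.7 + 441.4 + 445.6 + 442.6 + 444.2 + 444.3 + 441.5 + 440.5 + 444.2 + 441.4) / 10 = 4428.4000 / 10 = 442.8400
R̄ = (5.5 + 4.6 + 4.3 + 6.8 + 6.0 + 6.7 + 8.8 + 9.9 + 7.4 + 2.9) / 10 = 62.9000 / 10 = 6.2900
UCL = X̄̄ + A₂·R̄ = 442.8400 + 0.729 × 6.2900 = 447.4254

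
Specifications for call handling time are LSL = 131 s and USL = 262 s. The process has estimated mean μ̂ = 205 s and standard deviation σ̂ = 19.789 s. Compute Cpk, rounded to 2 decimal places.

0.96

Cpu = (USL − μ̂) / (3σ̂) = (262 − 205) / (3 × 19.789) = 0.9601; Cpl = (μ̂ − LSL) / (3σ̂) = (205 − 131) / (3 × 19.789) = 1.2465; Cpk = min(Cpu, Cpl) = 0.9601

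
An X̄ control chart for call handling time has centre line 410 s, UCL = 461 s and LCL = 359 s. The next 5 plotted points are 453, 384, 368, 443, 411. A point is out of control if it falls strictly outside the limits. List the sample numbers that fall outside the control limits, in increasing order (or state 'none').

All 5 points lie within [359, 461].

none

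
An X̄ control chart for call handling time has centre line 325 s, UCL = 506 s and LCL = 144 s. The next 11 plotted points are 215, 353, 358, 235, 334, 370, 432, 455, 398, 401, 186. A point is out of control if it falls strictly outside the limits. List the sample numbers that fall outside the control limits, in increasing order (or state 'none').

none

All 11 points lie within [144, 506].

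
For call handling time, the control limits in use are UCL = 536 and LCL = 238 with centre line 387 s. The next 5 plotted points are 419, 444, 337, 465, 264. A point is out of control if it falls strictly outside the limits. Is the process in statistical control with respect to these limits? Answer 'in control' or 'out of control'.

in control

All 5 points lie within [238, 536].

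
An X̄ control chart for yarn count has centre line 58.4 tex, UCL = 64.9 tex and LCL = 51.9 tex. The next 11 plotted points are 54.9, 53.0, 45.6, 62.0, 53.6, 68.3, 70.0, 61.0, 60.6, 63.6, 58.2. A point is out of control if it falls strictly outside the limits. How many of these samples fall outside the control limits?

3

Compare each point to [51.9, 64.9]: sample 3 = 45.6 < LCL; sample 6 = 68.3 > UCL; sample 7 = 70.0 > UCL.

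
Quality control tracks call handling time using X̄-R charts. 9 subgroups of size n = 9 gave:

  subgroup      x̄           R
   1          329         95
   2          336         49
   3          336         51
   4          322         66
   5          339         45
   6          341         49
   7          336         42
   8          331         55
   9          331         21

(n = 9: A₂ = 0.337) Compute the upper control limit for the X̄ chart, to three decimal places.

351.156

X̄̄ = (329 + 336 + 336 + 322 + 339 + 341 + 336 + 331 + 331) / 9 = 3001.0000 / 9 = 333.4444
R̄ = (95 + 49 + 51 + 66 + 45 + 49 + 42 + 55 + 21) / 9 = 473.0000 / 9 = 52.5556
UCL = X̄̄ + A₂·R̄ = 333.4444 + 0.337 × 52.5556 = 351.1557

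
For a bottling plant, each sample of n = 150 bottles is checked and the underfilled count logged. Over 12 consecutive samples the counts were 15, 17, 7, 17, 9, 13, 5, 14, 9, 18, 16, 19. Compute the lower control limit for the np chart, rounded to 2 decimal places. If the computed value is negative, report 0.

2.82

p̄ = Σdᵢ / (k·n) = 159 / (12 × 150) = 0.08833
LCL = np̄ − 3·√(np̄(1−p̄)) = 13.2500 − 3 × 3.4756 = 2.8233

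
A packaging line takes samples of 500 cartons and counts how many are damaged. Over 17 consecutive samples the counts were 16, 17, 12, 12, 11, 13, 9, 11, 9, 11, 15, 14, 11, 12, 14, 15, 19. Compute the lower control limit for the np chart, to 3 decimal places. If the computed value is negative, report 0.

p̄ = Σdᵢ / (k·n) = 221 / (17 × 500) = 0.02600
LCL = np̄ − 3·√(np̄(1−p̄)) = 13.0000 − 3 × 3.5584 = 2.3249

2.325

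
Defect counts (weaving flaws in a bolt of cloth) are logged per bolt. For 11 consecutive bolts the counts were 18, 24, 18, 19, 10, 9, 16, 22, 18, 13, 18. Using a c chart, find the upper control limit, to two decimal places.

c̄ = (18 + 24 + 18 + 19 + 10 + 9 + 16 + 22 + 18 + 13 + 18) / 11 = 185 / 11 = 16.8182
UCL = c̄ + 3√c̄ = 16.8182 + 3 × √16.8182 = 16.8182 + 3 × 4.1010 = 29.1212

29.12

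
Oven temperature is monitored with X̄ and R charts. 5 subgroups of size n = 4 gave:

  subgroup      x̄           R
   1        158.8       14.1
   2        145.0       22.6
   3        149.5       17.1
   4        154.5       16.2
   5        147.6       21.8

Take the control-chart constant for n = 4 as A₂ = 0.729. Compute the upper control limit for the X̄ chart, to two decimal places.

164.46

X̄̄ = (158.8 + 145.0 + 149.5 + 154.5 + 147.6) / 5 = 755.4000 / 5 = 151.0800
R̄ = (14.1 + 22.6 + 17.1 + 16.2 + 21.8) / 5 = 91.8000 / 5 = 18.3600
UCL = X̄̄ + A₂·R̄ = 151.0800 + 0.729 × 18.3600 = 164.4644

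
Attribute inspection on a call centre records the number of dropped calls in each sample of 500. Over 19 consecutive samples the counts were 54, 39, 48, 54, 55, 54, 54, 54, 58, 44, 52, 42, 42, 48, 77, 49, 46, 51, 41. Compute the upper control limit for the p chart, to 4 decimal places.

p̄ = Σdᵢ / (k·n) = 962 / (19 × 500) = 0.10126
UCL = p̄ + 3·√(p̄(1−p̄)/n) = 0.10126 + 3 × √(0.10126×0.89874/500) = 0.10126 + 3 × 0.01349 = 0.14174

0.1417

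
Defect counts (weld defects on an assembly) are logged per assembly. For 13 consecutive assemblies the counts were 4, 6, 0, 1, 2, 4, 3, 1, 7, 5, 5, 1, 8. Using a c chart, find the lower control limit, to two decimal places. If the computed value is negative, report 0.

0.00

c̄ = (4 + 6 + 0 + 1 + 2 + 4 + 3 + 1 + 7 + 5 + 5 + 1 + 8) / 13 = 47 / 13 = 3.6154
LCL = c̄ − 3√c̄ = 3.6154 − 3 × 1.9014 = -2.0889 → 0 (cannot be negative)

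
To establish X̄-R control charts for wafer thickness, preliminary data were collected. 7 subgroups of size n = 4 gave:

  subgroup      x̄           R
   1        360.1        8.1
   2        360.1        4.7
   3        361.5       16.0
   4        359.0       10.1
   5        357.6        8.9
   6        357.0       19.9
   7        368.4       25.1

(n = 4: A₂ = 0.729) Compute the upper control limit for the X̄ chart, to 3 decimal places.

370.193

X̄̄ = (360.1 + 360.1 + 361.5 + 359.0 + 357.6 + 357.0 + 368.4) / 7 = 2523.7000 / 7 = 360.5286
R̄ = (8.1 + 4.7 + 16.0 + 10.1 + 8.9 + 19.9 + 25.1) / 7 = 92.8000 / 7 = 13.2571
UCL = X̄̄ + A₂·R̄ = 360.5286 + 0.729 × 13.2571 = 370.1930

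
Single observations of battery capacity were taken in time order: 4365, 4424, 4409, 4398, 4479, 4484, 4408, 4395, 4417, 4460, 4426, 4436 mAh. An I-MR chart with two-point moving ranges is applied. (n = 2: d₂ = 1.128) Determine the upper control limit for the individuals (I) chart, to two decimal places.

X̄ = (4365 + 4424 + 4409 + 4398 + 4479 + 4484 + 4408 + 4395 + 4417 + 4460 + 4426 + 4436) / 12 = 4425.0833
Moving ranges: 59, 15, 11, 81, 5, 76, 13, 22, 43, 34, 10; M̄R̄ = 369.0000 / 11 = 33.5455
UCL = X̄ + 3·M̄R̄/d₂ = 4425.0833 + 3 × 33.5455 / 1.128 = 4514.3000

4514.30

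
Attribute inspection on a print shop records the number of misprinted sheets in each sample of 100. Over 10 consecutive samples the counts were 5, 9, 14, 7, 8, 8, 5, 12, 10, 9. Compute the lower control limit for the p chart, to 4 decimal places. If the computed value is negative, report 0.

p̄ = Σdᵢ / (k·n) = 87 / (10 × 100) = 0.08700
LCL = p̄ − 3·√(p̄(1−p̄)/n) = 0.08700 − 3 × 0.02818 = 0.00245

0.0024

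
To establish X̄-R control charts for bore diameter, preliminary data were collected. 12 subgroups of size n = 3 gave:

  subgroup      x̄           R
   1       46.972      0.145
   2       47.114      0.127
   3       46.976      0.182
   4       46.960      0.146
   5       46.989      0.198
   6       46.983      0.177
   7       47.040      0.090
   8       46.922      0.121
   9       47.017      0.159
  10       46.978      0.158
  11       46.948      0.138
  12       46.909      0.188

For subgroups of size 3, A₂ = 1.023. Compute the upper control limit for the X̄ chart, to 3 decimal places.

47.140

X̄̄ = (46.972 + 47.114 + 46.976 + 46.960 + 46.989 + 46.983 + 47.040 + 46.922 + 47.017 + 46.978 + 46.948 + 46.909) / 12 = 563.8080 / 12 = 46.9840
R̄ = (0.145 + 0.127 + 0.182 + 0.146 + 0.198 + 0.177 + 0.090 + 0.121 + 0.159 + 0.158 + 0.138 + 0.188) / 12 = 1.8290 / 12 = 0.1524
UCL = X̄̄ + A₂·R̄ = 46.9840 + 1.023 × 0.1524 = 47.1399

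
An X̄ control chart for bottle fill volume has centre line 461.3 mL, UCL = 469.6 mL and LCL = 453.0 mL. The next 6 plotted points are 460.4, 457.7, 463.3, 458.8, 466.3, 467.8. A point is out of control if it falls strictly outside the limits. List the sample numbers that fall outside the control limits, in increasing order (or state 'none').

All 6 points lie within [453.0, 469.6].

none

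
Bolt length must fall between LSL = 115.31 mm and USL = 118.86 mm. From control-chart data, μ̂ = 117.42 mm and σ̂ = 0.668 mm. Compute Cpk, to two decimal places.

0.72

Cpu = (USL − μ̂) / (3σ̂) = (118.86 − 117.42) / (3 × 0.668) = 0.7186; Cpl = (μ̂ − LSL) / (3σ̂) = (117.42 − 115.31) / (3 × 0.668) = 1.0529; Cpk = min(Cpu, Cpl) = 0.7186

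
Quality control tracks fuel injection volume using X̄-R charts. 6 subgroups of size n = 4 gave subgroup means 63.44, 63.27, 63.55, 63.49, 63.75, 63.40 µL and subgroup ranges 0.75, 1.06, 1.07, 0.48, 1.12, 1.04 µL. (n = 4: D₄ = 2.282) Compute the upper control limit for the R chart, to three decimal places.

2.099

R̄ = (0.75 + 1.06 + 1.07 + 0.48 + 1.12 + 1.04) / 6 = 5.5200 / 6 = 0.9200
UCL_R = D₄·R̄ = 2.282 × 0.9200 = 2.0994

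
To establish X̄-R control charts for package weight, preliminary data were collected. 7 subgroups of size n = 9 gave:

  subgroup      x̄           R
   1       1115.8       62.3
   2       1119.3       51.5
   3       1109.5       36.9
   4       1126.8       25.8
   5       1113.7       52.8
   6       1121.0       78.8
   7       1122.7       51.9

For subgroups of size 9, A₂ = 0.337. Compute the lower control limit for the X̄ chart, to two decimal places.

X̄̄ = (1115.8 + 1119.3 + 1109.5 + 1126.8 + 1113.7 + 1121.0 + 1122.7) / 7 = 7828.8000 / 7 = 1118.4000
R̄ = (62.3 + 51.5 + 36.9 + 25.8 + 52.8 + 78.8 + 51.9) / 7 = 360.0000 / 7 = 51.4286
LCL = X̄̄ − A₂·R̄ = 1118.4000 − 0.337 × 51.4286 = 1101.0686

1101.07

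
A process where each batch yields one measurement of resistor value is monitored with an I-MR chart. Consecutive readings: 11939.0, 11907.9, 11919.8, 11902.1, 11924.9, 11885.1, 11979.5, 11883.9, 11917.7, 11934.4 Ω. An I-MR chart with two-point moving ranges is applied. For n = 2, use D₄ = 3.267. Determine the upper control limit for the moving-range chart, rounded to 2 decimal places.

Moving ranges: 31.1, 11.9, 17.7, 22.8, 39.8, 94.4, 95.6, 33.8, 16.7; M̄R̄ = 363.8000 / 9 = 40.4222
UCL_MR = D₄·M̄R̄ = 3.267 × 40.4222 = 132.0594

132.06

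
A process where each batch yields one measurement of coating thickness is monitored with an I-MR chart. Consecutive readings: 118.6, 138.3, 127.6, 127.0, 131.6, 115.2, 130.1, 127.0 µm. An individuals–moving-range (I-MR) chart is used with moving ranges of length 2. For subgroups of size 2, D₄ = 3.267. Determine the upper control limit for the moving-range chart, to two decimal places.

32.67

Moving ranges: 19.7, 10.7, 0.6, 4.6, 16.4, 14.9, 3.1; M̄R̄ = 70.0000 / 7 = 10.0000
UCL_MR = D₄·M̄R̄ = 3.267 × 10.0000 = 32.6700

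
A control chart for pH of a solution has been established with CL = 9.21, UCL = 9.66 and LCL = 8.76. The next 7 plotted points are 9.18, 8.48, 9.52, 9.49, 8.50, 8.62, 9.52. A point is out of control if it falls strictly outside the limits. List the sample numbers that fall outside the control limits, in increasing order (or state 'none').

Compare each point to [8.76, 9.66]: sample 2 = 8.48 < LCL; sample 5 = 8.50 < LCL; sample 6 = 8.62 < LCL.

2, 5, 6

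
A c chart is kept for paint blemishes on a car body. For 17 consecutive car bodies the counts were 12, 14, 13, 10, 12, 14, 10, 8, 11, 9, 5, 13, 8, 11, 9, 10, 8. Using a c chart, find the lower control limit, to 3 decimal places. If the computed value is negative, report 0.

c̄ = (12 + 14 + 13 + 10 + 12 + 14 + 10 + 8 + 11 + 9 + 5 + 13 + 8 + 11 + 9 + 10 + 8) / 17 = 177 / 17 = 10.4118
LCL = c̄ − 3√c̄ = 10.4118 − 3 × 3.2267 = 0.7316

0.732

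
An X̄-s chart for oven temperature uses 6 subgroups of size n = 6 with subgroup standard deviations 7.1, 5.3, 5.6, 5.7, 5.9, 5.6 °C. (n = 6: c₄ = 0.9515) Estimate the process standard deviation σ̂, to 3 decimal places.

s̄ = (7.1 + 5.3 + 5.6 + 5.7 + 5.9 + 5.6) / 6 = 5.8667
σ̂ = s̄ / c₄ = 5.8667 / 0.9515 = 6.1657

6.166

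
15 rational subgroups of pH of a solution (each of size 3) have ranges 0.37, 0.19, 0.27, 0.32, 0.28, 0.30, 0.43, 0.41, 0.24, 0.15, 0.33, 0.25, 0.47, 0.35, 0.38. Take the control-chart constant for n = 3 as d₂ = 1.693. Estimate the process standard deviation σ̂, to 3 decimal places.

0.187

R̄ = (0.37 + 0.19 + 0.27 + 0.32 + 0.28 + 0.30 + 0.43 + 0.41 + 0.24 + 0.15 + 0.33 + 0.25 + 0.47 + 0.35 + 0.38) / 15 = 0.3160
σ̂ = R̄ / d₂ = 0.3160 / 1.693 = 0.1867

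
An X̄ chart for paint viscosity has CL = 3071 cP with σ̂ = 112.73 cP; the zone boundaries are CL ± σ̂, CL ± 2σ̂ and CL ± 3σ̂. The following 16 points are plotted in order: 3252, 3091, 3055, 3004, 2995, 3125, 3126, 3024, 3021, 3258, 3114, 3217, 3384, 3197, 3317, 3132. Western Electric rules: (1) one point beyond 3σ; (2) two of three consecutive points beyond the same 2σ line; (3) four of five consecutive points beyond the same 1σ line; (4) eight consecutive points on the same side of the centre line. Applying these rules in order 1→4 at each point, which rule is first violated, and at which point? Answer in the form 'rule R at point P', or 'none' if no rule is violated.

Zone of each point (C = within 1σ̂, B = 1σ̂–2σ̂, A = 2σ̂–3σ̂, * = beyond 3σ̂; sign = side of CL): 1:+B, 2:+C, 3:-C, 4:-C, 5:-C, 6:+C, 7:+C, 8:-C, 9:-C, 10:+B, 11:+C, 12:+B, 13:+A, 14:+B, 15:+A, 16:+C
Rule 3 (four of five consecutive points beyond the same 1σ limit) is satisfied at point 14.

rule 3 at point 14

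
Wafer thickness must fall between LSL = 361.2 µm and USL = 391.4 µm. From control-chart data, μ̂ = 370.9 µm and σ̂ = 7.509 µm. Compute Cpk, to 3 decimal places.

Cpu = (USL − μ̂) / (3σ̂) = (391.4 − 370.9) / (3 × 7.509) = 0.9100; Cpl = (μ̂ − LSL) / (3σ̂) = (370.9 − 361.2) / (3 × 7.509) = 0.4306; Cpk = min(Cpu, Cpl) = 0.4306

0.431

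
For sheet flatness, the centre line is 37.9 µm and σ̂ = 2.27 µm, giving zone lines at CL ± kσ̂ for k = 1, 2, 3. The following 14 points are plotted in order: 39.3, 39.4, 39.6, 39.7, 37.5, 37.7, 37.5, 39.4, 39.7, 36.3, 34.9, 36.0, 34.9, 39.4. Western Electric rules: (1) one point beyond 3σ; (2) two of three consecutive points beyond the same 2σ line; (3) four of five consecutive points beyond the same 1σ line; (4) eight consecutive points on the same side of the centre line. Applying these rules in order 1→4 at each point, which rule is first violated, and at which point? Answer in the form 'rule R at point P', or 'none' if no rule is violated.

none

Zone of each point (C = within 1σ̂, B = 1σ̂–2σ̂, A = 2σ̂–3σ̂, * = beyond 3σ̂; sign = side of CL): 1:+C, 2:+C, 3:+C, 4:+C, 5:-C, 6:-C, 7:-C, 8:+C, 9:+C, 10:-C, 11:-B, 12:-C, 13:-B, 14:+C
No rule fires across all 14 points.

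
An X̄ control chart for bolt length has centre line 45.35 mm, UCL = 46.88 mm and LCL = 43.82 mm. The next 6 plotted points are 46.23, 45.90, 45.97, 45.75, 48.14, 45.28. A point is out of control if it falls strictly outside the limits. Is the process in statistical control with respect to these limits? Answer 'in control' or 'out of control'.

out of control

Compare each point to [43.82, 46.88]: sample 5 = 48.14 > UCL.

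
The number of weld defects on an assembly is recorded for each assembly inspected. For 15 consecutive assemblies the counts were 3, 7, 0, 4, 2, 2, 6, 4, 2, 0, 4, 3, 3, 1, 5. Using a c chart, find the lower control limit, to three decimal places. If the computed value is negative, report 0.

c̄ = (3 + 7 + 0 + 4 + 2 + 2 + 6 + 4 + 2 + 0 + 4 + 3 + 3 + 1 + 5) / 15 = 46 / 15 = 3.0667
LCL = c̄ − 3√c̄ = 3.0667 − 3 × 1.7512 = -2.1869 → 0 (cannot be negative)

0.000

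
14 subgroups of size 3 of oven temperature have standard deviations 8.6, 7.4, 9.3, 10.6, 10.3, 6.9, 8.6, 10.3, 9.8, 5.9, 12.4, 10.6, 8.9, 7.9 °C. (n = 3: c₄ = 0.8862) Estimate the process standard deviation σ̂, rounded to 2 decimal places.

s̄ = (8.6 + 7.4 + 9.3 + 10.6 + 10.3 + 6.9 + 8.6 + 10.3 + 9.8 + 5.9 + 12.4 + 10.6 + 8.9 + 7.9) / 14 = 9.1071
σ̂ = s̄ / c₄ = 9.1071 / 0.8862 = 10.2766

10.28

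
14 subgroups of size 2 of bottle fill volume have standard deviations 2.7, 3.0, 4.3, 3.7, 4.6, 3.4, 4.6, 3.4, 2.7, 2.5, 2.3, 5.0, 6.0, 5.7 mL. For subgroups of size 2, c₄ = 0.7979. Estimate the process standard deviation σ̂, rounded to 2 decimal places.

s̄ = (2.7 + 3.0 + 4.3 + 3.7 + 4.6 + 3.4 + 4.6 + 3.4 + 2.7 + 2.5 + 2.3 + 5.0 + 6.0 + 5.7) / 14 = 3.8500
σ̂ = s̄ / c₄ = 3.8500 / 0.7979 = 4.8252

4.83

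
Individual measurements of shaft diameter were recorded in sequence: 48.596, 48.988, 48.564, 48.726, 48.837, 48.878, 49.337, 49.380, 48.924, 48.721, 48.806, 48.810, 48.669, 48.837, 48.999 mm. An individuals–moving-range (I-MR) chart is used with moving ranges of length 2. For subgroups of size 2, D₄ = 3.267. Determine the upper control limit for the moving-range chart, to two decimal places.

Moving ranges: 0.392, 0.424, 0.162, 0.111, 0.041, 0.459, 0.043, 0.456, 0.203, 0.085, 0.004, 0.141, 0.168, 0.162; M̄R̄ = 2.8510 / 14 = 0.2036
UCL_MR = D₄·M̄R̄ = 3.267 × 0.2036 = 0.6653

0.67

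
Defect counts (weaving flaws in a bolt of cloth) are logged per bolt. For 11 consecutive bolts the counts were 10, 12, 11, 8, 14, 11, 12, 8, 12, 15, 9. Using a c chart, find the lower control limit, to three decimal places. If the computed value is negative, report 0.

1.100

c̄ = (10 + 12 + 11 + 8 + 14 + 11 + 12 + 8 + 12 + 15 + 9) / 11 = 122 / 11 = 11.0909
LCL = c̄ − 3√c̄ = 11.0909 − 3 × 3.3303 = 1.1000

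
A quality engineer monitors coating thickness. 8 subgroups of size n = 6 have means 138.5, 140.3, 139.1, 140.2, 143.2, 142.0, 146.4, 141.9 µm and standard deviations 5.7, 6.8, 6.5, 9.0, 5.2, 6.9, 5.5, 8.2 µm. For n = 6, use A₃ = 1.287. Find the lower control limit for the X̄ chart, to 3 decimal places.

132.795

X̄̄ = (138.5 + 140.3 + 139.1 + 140.2 + 143.2 + 142.0 + 146.4 + 141.9) / 8 = 141.4500
s̄ = (5.7 + 6.8 + 6.5 + 9.0 + 5.2 + 6.9 + 5.5 + 8.2) / 8 = 6.7250
LCL = X̄̄ − A₃·s̄ = 141.4500 − 1.287 × 6.7250 = 132.7949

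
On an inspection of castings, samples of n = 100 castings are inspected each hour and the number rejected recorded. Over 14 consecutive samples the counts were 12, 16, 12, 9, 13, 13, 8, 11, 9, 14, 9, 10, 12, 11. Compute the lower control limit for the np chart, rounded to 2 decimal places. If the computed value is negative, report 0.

1.84

p̄ = Σdᵢ / (k·n) = 159 / (14 × 100) = 0.11357
LCL = np̄ − 3·√(np̄(1−p̄)) = 11.3571 − 3 × 3.1729 = 1.8384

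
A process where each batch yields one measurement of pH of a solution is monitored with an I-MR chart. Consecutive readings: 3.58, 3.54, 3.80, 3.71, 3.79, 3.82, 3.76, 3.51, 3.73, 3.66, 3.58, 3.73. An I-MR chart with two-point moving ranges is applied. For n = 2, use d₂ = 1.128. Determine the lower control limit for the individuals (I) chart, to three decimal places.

X̄ = (3.58 + 3.54 + 3.80 + 3.71 + 3.79 + 3.82 + 3.76 + 3.51 + 3.73 + 3.66 + 3.58 + 3.73) / 12 = 3.6842
Moving ranges: 0.04, 0.26, 0.09, 0.08, 0.03, 0.06, 0.25, 0.22, 0.07, 0.08, 0.15; M̄R̄ = 1.3300 / 11 = 0.1209
LCL = X̄ − 3·M̄R̄/d₂ = 3.6842 − 3 × 0.1209 / 1.128 = 3.3626

3.363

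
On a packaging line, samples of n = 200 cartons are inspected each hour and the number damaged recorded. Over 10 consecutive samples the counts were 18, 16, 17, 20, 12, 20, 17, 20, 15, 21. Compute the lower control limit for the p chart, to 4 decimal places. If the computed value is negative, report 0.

p̄ = Σdᵢ / (k·n) = 176 / (10 × 200) = 0.08800
LCL = p̄ − 3·√(p̄(1−p̄)/n) = 0.08800 − 3 × 0.02003 = 0.02790

0.0279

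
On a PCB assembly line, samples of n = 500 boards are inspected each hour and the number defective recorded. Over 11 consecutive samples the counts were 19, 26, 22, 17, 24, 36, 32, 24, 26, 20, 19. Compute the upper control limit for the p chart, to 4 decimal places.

0.0769

p̄ = Σdᵢ / (k·n) = 265 / (11 × 500) = 0.04818
UCL = p̄ + 3·√(p̄(1−p̄)/n) = 0.04818 + 3 × √(0.04818×0.95182/500) = 0.04818 + 3 × 0.00958 = 0.07691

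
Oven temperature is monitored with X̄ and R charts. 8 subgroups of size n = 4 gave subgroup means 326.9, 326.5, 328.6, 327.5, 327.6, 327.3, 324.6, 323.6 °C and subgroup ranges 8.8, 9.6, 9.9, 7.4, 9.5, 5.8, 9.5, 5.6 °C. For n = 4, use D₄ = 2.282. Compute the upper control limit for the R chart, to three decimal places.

18.855

R̄ = (8.8 + 9.6 + 9.9 + 7.4 + 9.5 + 5.8 + 9.5 + 5.6) / 8 = 66.1000 / 8 = 8.2625
UCL_R = D₄·R̄ = 2.282 × 8.2625 = 18.8550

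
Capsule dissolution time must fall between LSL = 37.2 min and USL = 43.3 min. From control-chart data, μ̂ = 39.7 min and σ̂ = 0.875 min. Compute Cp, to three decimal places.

1.162

Cp = (USL − LSL) / (6σ̂) = (43.3 − 37.2) / (6 × 0.875) = 6.1000 / 5.2500 = 1.1619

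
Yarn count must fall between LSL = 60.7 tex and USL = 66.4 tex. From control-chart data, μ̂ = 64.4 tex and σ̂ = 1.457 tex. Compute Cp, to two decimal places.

0.65

Cp = (USL − LSL) / (6σ̂) = (66.4 − 60.7) / (6 × 1.457) = 5.7000 / 8.7420 = 0.6520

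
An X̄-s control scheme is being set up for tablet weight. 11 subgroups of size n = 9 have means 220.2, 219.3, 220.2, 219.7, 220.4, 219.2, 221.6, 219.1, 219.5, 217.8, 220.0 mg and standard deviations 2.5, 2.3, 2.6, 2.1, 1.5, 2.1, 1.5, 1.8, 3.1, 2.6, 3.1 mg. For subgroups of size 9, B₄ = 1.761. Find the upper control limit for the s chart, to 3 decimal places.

4.034

s̄ = (2.5 + 2.3 + 2.6 + 2.1 + 1.5 + 2.1 + 1.5 + 1.8 + 3.1 + 2.6 + 3.1) / 11 = 2.2909
UCL_s = B₄·s̄ = 1.761 × 2.2909 = 4.0343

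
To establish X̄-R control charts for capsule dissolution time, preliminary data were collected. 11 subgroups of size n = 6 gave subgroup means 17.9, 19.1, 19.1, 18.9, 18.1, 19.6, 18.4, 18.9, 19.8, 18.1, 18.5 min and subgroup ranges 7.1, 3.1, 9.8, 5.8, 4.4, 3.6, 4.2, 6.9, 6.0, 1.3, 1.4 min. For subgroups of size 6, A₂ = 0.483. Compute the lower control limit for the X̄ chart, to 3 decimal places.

X̄̄ = (17.9 + 19.1 + 19.1 + 18.9 + 18.1 + 19.6 + 18.4 + 18.9 + 19.8 + 18.1 + 18.5) / 11 = 206.4000 / 11 = 18.7636
R̄ = (7.1 + 3.1 + 9.8 + 5.8 + 4.4 + 3.6 + 4.2 + 6.9 + 6.0 + 1.3 + 1.4) / 11 = 53.6000 / 11 = 4.8727
LCL = X̄̄ − A₂·R̄ = 18.7636 − 0.483 × 4.8727 = 16.4101

16.410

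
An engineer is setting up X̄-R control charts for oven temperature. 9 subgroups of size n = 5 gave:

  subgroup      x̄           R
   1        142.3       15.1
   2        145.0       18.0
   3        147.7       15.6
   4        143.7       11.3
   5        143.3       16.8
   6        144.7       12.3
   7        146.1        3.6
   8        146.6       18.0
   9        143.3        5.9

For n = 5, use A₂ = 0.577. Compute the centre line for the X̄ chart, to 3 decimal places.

144.744

X̄̄ = (142.3 + 145.0 + 147.7 + 143.7 + 143.3 + 144.7 + 146.1 + 146.6 + 143.3) / 9 = 1302.7000 / 9 = 144.7444
CL = X̄̄ = 144.7444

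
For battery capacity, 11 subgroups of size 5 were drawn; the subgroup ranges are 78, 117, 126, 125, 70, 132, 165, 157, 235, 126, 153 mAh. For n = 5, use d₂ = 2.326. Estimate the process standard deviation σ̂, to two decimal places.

R̄ = (78 + 117 + 126 + 125 + 70 + 132 + 165 + 157 + 235 + 126 + 153) / 11 = 134.9091
σ̂ = R̄ / d₂ = 134.9091 / 2.326 = 58.0005

58.00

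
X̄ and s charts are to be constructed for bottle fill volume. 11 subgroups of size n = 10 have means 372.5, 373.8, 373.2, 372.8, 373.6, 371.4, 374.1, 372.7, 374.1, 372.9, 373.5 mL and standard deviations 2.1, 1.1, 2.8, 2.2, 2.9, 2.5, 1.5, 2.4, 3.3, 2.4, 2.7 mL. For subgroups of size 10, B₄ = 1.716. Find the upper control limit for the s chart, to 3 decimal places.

s̄ = (2.1 + 1.1 + 2.8 + 2.2 + 2.9 + 2.5 + 1.5 + 2.4 + 3.3 + 2.4 + 2.7) / 11 = 2.3545
UCL_s = B₄·s̄ = 1.716 × 2.3545 = 4.0404

4.040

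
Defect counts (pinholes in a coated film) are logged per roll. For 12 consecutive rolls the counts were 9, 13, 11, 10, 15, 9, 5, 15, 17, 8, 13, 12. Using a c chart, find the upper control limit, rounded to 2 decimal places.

21.55

c̄ = (9 + 13 + 11 + 10 + 15 + 9 + 5 + 15 + 17 + 8 + 13 + 12) / 12 = 137 / 12 = 11.4167
UCL = c̄ + 3√c̄ = 11.4167 + 3 × √11.4167 = 11.4167 + 3 × 3.3789 = 21.5532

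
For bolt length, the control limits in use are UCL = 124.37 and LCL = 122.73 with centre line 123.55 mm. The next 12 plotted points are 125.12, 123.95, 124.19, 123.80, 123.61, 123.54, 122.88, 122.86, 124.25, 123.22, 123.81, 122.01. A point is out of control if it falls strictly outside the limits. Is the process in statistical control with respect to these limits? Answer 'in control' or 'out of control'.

out of control

Compare each point to [122.73, 124.37]: sample 1 = 125.12 > UCL; sample 12 = 122.01 < LCL.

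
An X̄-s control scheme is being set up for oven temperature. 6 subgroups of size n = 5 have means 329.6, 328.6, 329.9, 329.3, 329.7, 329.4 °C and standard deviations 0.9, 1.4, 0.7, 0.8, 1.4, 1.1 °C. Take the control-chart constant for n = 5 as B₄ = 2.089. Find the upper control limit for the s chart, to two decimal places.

s̄ = (0.9 + 1.4 + 0.7 + 0.8 + 1.4 + 1.1) / 6 = 1.0500
UCL_s = B₄·s̄ = 2.089 × 1.0500 = 2.1934

2.19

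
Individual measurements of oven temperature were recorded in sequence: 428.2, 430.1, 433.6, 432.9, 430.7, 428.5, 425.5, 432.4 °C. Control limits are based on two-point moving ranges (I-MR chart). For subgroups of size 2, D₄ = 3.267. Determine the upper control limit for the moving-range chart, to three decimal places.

9.521

Moving ranges: 1.9, 3.5, 0.7, 2.2, 2.2, 3.0, 6.9; M̄R̄ = 20.4000 / 7 = 2.9143
UCL_MR = D₄·M̄R̄ = 3.267 × 2.9143 = 9.5210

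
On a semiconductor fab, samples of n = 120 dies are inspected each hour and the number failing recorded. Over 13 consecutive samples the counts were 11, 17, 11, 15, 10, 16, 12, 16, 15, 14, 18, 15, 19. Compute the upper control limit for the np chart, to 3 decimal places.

p̄ = Σdᵢ / (k·n) = 189 / (13 × 120) = 0.12115
UCL = np̄ + 3·√(np̄(1−p̄)) = 14.5385 + 3 × √(14.5385×0.87885) = 14.5385 + 3 × 3.5745 = 25.2620

25.262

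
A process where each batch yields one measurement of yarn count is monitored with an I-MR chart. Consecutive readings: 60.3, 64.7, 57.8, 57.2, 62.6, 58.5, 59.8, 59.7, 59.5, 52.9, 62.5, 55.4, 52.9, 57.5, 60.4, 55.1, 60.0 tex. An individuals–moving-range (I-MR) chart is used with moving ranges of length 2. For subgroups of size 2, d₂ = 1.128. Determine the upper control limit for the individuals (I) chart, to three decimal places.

X̄ = (60.3 + 64.7 + 57.8 + 57.2 + 62.6 + 58.5 + 59.8 + 59.7 + 59.5 + 52.9 + 62.5 + 55.4 + 52.9 + 57.5 + 60.4 + 55.1 + 60.0) / 17 = 58.6353
Moving ranges: 4.4, 6.9, 0.6, 5.4, 4.1, 1.3, 0.1, 0.2, 6.6, 9.6, 7.1, 2.5, 4.6, 2.9, 5.3, 4.9; M̄R̄ = 66.5000 / 16 = 4.1562
UCL = X̄ + 3·M̄R̄/d₂ = 58.6353 + 3 × 4.1562 / 1.128 = 69.6892

69.689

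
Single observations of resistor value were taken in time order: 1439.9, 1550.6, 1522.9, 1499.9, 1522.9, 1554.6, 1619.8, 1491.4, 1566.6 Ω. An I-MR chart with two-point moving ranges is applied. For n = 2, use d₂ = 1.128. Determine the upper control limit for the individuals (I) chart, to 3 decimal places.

X̄ = (1439.9 + 1550.6 + 1522.9 + 1499.9 + 1522.9 + 1554.6 + 1619.8 + 1491.4 + 1566.6) / 9 = 1529.8444
Moving ranges: 110.7, 27.7, 23.0, 23.0, 31.7, 65.2, 128.4, 75.2; M̄R̄ = 484.9000 / 8 = 60.6125
UCL = X̄ + 3·M̄R̄/d₂ = 1529.8444 + 3 × 60.6125 / 1.128 = 1691.0479

1691.048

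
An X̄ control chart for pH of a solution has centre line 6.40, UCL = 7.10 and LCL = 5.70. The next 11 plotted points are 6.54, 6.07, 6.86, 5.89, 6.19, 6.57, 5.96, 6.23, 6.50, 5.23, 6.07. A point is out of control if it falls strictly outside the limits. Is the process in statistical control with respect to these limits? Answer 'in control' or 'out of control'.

out of control

Compare each point to [5.70, 7.10]: sample 10 = 5.23 < LCL.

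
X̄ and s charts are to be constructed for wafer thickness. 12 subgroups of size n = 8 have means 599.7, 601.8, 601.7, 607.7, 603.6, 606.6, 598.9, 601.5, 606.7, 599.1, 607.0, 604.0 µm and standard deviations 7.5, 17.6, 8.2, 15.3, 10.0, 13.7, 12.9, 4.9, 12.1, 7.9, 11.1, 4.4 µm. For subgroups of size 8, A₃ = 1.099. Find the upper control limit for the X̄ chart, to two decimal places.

614.69

X̄̄ = (599.7 + 601.8 + 601.7 + 607.7 + 603.6 + 606.6 + 598.9 + 601.5 + 606.7 + 599.1 + 607.0 + 604.0) / 12 = 603.1917
s̄ = (7.5 + 17.6 + 8.2 + 15.3 + 10.0 + 13.7 + 12.9 + 4.9 + 12.1 + 7.9 + 11.1 + 4.4) / 12 = 10.4667
UCL = X̄̄ + A₃·s̄ = 603.1917 + 1.099 × 10.4667 = 614.6945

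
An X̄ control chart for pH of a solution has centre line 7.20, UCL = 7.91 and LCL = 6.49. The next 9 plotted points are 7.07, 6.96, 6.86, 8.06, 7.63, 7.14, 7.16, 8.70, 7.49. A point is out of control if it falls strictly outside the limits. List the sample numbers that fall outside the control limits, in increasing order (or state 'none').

4, 8

Compare each point to [6.49, 7.91]: sample 4 = 8.06 > UCL; sample 8 = 8.70 > UCL.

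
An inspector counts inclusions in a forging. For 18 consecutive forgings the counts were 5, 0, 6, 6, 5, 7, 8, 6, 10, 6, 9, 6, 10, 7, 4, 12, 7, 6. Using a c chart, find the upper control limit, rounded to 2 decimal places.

c̄ = (5 + 0 + 6 + 6 + 5 + 7 + 8 + 6 + 10 + 6 + 9 + 6 + 10 + 7 + 4 + 12 + 7 + 6) / 18 = 120 / 18 = 6.6667
UCL = c̄ + 3√c̄ = 6.6667 + 3 × √6.6667 = 6.6667 + 3 × 2.5820 = 14.4126

14.41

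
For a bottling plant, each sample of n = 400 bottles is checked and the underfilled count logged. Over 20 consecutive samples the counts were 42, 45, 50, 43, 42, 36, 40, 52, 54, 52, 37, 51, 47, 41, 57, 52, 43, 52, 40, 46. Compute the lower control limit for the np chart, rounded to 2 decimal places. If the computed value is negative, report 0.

26.94

p̄ = Σdᵢ / (k·n) = 922 / (20 × 400) = 0.11525
LCL = np̄ − 3·√(np̄(1−p̄)) = 46.1000 − 3 × 6.3865 = 26.9406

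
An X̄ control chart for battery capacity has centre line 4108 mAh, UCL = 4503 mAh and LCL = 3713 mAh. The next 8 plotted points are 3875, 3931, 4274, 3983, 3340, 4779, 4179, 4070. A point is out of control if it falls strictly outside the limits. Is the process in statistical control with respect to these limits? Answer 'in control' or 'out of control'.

out of control

Compare each point to [3713, 4503]: sample 5 = 3340 < LCL; sample 6 = 4779 > UCL.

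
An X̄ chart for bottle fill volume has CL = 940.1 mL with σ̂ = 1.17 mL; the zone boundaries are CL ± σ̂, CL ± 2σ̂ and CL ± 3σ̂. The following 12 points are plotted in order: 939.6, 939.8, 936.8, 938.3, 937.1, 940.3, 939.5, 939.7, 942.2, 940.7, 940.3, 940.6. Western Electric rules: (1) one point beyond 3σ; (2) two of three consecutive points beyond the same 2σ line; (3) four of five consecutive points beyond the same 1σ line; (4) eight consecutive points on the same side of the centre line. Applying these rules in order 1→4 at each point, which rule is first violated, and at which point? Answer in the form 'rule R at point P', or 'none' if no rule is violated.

rule 2 at point 5

Zone of each point (C = within 1σ̂, B = 1σ̂–2σ̂, A = 2σ̂–3σ̂, * = beyond 3σ̂; sign = side of CL): 1:-C, 2:-C, 3:-A, 4:-B, 5:-A, 6:+C, 7:-C, 8:-C, 9:+B, 10:+C, 11:+C, 12:+C
Rule 2 (two of three consecutive points beyond the same 2σ limit) is satisfied at point 5.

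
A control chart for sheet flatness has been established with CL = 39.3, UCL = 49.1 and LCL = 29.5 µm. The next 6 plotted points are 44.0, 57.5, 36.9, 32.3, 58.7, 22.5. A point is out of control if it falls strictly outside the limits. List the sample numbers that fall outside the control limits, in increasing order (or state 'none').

2, 5, 6

Compare each point to [29.5, 49.1]: sample 2 = 57.5 > UCL; sample 5 = 58.7 > UCL; sample 6 = 22.5 < LCL.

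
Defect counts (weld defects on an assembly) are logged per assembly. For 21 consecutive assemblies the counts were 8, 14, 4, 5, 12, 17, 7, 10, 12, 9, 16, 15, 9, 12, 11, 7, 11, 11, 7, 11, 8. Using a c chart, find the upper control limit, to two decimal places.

19.91

c̄ = (8 + 14 + 4 + 5 + 12 + 17 + 7 + 10 + 12 + 9 + 16 + 15 + 9 + 12 + 11 + 7 + 11 + 11 + 7 + 11 + 8) / 21 = 216 / 21 = 10.2857
UCL = c̄ + 3√c̄ = 10.2857 + 3 × √10.2857 = 10.2857 + 3 × 3.2071 = 19.9071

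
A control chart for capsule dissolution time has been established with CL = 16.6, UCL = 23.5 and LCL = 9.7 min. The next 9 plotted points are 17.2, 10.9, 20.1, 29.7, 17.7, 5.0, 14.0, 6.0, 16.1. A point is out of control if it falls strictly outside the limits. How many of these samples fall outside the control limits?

Compare each point to [9.7, 23.5]: sample 4 = 29.7 > UCL; sample 6 = 5.0 < LCL; sample 8 = 6.0 < LCL.

3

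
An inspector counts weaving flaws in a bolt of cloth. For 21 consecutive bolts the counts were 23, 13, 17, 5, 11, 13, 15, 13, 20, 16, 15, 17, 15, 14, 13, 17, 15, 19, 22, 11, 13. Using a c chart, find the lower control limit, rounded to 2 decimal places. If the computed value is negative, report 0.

3.44

c̄ = (23 + 13 + 17 + 5 + 11 + 13 + 15 + 13 + 20 + 16 + 15 + 17 + 15 + 14 + 13 + 17 + 15 + 19 + 22 + 11 + 13) / 21 = 317 / 21 = 15.0952
LCL = c̄ − 3√c̄ = 15.0952 − 3 × 3.8853 = 3.4395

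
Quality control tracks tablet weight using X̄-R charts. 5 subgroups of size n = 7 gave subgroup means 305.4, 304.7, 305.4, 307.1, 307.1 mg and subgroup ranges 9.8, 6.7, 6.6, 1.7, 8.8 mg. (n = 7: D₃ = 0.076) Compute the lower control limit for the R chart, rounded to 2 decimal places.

0.51

R̄ = (9.8 + 6.7 + 6.6 + 1.7 + 8.8) / 5 = 33.6000 / 5 = 6.7200
LCL_R = D₃·R̄ = 0.076 × 6.7200 = 0.5107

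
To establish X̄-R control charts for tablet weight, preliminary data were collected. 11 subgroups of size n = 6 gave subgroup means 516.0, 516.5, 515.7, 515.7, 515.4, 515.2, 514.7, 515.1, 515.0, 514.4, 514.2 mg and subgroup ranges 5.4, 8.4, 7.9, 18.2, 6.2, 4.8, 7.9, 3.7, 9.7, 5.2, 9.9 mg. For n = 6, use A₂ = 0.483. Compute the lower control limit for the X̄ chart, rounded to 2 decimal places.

511.43

X̄̄ = (516.0 + 516.5 + 515.7 + 515.7 + 515.4 + 515.2 + 514.7 + 515.1 + 515.0 + 514.4 + 514.2) / 11 = 5667.9000 / 11 = 515.2636
R̄ = (5.4 + 8.4 + 7.9 + 18.2 + 6.2 + 4.8 + 7.9 + 3.7 + 9.7 + 5.2 + 9.9) / 11 = 87.3000 / 11 = 7.9364
LCL = X̄̄ − A₂·R̄ = 515.2636 − 0.483 × 7.9364 = 511.4304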